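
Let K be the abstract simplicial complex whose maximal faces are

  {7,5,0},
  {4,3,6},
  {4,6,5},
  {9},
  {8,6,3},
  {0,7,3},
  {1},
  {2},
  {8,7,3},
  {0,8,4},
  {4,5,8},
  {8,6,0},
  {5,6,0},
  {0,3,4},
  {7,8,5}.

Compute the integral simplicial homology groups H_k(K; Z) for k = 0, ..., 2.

H_0 = Z^4,  H_1 = Z/2,  H_2 = 0.

Order the vertices as 0 < 1 < 2 < 3 < 4 < 5 < 6 < 7 < 8 < 9. Listing each simplex with vertices in this order, K has dimension 2 with simplices:

  0-simplices (10): [0], [1], [2], [3], [4], [5], [6], [7], [8], [9]
  1-simplices (18): [0,3], [0,4], [0,5], [0,6], [0,7], [0,8], [3,4], [3,6], [3,7], [3,8], [4,5], [4,6], [4,8], [5,6], [5,7], [5,8], [6,8], [7,8]
  2-simplices (12): [0,3,4], [0,3,7], [0,4,8], [0,5,6], [0,5,7], [0,6,8], [3,4,6], [3,6,8], [3,7,8], [4,5,6], [4,5,8], [5,7,8]

so the chain groups are C_0 ≅ Z^10, C_1 ≅ Z^18, C_2 ≅ Z^12.

Boundary ∂_1: C_1 → C_0 is given by ∂[p,q] = [q] − [p]. For instance
  ∂[3,8] = [8] − [3].
The 10×18 boundary matrix has rank 6 and Smith normal form diag(1,1,1,1,1,1).

∂_2: C_2 → C_1 acts by ∂[p,q,r] = [q,r] − [p,r] + [p,q]. For instance
  ∂[3,4,6] = [4,6] − [3,6] + [3,4],
  ∂[0,5,7] = [5,7] − [0,7] + [0,5].
The resulting 18×12 matrix has rank 12, and its Smith normal form has invariant factors (1,1,1,1,1,1,1,1,1,1,1,2).

Reading off H_k = ker ∂_k / im ∂_{k+1}:

  H_0: rank C_0 − rank ∂_1 = 10 − 6 = 4, and the invariant factors of ∂_1 are all 1, so H_0 ≅ Z^4.
  H_1: rank ker ∂_1 − rank ∂_2 = (18 − 6) − 12 = 0, and ∂_2 has invariant factor 2 > 1, so H_1 ≅ Z/2.
  H_2: rank ker ∂_2 − rank ∂_3 = (12 − 12) − 0 = 0, and there is no ∂_3, so H_2 ≅ 0.

(K is a triangulation of the disjoint union of a set of 3 points and the real projective plane RP^2.)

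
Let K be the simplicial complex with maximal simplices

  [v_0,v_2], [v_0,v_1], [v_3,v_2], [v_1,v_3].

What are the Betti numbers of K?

Take the total order v_0 < v_1 < v_2 < v_3 on the vertex set. Then K (dimension 1) consists of the simplices:

  0-simplices (4): [v_0], [v_1], [v_2], [v_3]
  1-simplices (4): [v_0,v_1], [v_0,v_2], [v_1,v_3], [v_2,v_3]

Hence C_0 ≅ Z^4, C_1 ≅ Z^4.

Boundary ∂_1: C_1 → C_0 sends each edge [p,q] (with p < q) to q − p. For instance
  ∂[v_2,v_3] = [v_3] − [v_2].
This gives a 4×4 integer matrix of rank 3; reducing to Smith normal form yields diagonal entries (1,1,1).

Reading off H_k = ker ∂_k / im ∂_{k+1}:

  H_0: rank C_0 − rank ∂_1 = 4 − 3 = 1, and the invariant factors of ∂_1 are all 1, so H_0 = Z.
  H_1: rank ker ∂_1 − rank ∂_2 = (4 − 3) − 0 = 1, and there is no ∂_2, so H_1 = Z.

(K is a triangulation of the circle S^1.)

Hence the Betti numbers are b_0 = 1, b_1 = 1.

b_0 = 1, b_1 = 1.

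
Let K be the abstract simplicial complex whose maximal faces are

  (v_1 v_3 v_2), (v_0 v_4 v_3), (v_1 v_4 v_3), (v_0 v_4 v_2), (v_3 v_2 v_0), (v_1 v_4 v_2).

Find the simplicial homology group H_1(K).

H_1 = 0.

Take the total order v_0 < v_1 < v_2 < v_3 < v_4 on the vertex set. Then K (dimension 2) consists of the simplices:

  0-simplices (5): [v_0], [v_1], [v_2], [v_3], [v_4]
  1-simplices (9): [v_0,v_2], [v_0,v_3], [v_0,v_4], [v_1,v_2], [v_1,v_3], [v_1,v_4], [v_2,v_3], [v_2,v_4], [v_3,v_4]
  2-simplices (6): [v_0,v_2,v_3], [v_0,v_2,v_4], [v_0,v_3,v_4], [v_1,v_2,v_3], [v_1,v_2,v_4], [v_1,v_3,v_4]

giving chain groups C_0 ≅ Z^5, C_1 ≅ Z^9, C_2 ≅ Z^6.

Boundary ∂_1: C_1 → C_0 maps an edge to its endpoints' difference, ∂[p,q] = q − p. For instance
  ∂[v_0,v_4] = [v_4] − [v_0].
The 5×9 boundary matrix has rank 4 and Smith normal form diag(1,1,1,1).

Boundary ∂_2: C_2 → C_1 sends each 2-simplex [p,q,r] to [q,r] − [p,r] + [p,q]. For instance
  ∂[v_0,v_3,v_4] = [v_3,v_4] − [v_0,v_4] + [v_0,v_3],
  ∂[v_0,v_2,v_4] = [v_2,v_4] − [v_0,v_4] + [v_0,v_2].
This gives a 9×6 integer matrix of rank 5; reducing to Smith normal form yields diagonal entries (1,1,1,1,1).

Now H_k = ker ∂_k / im ∂_{k+1}, so:

  H_1: rank ker ∂_1 − rank ∂_2 = (9 − 4) − 5 = 0, and the invariant factors of ∂_2 are all 1, so H_1 ≅ 0.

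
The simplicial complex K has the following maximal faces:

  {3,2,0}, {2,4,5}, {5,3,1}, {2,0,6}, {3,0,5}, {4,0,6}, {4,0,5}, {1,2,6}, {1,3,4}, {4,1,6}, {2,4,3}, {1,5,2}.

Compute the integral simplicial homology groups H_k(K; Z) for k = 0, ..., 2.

Fix the vertex order 0 < 1 < 2 < 3 < 4 < 5 < 6 and write every simplex with vertices in increasing order. Then dim K = 2 and the simplices of K are:

  0-simplices (7): [0], [1], [2], [3], [4], [5], [6]
  1-simplices (18): [0,2], [0,3], [0,4], [0,5], [0,6], [1,2], [1,3], [1,4], [1,5], [1,6], [2,3], [2,4], [2,5], [2,6], [3,4], [3,5], [4,5], [4,6]
  2-simplices (12): [0,2,3], [0,2,6], [0,3,5], [0,4,5], [0,4,6], [1,2,5], [1,2,6], [1,3,4], [1,3,5], [1,4,6], [2,3,4], [2,4,5]

so the chain groups are C_0 ≅ Z^7, C_1 ≅ Z^18, C_2 ≅ Z^12.

Boundary ∂_1: C_1 → C_0 maps an edge to its endpoints' difference, ∂[p,q] = q − p. For instance
  ∂[4,5] = [5] − [4].
The resulting 7×18 matrix has rank 6, and its Smith normal form has invariant factors (1,1,1,1,1,1).

∂_2: C_2 → C_1 acts by ∂[p,q,r] = [q,r] − [p,r] + [p,q]. For instance
  ∂[1,2,6] = [2,6] − [1,6] + [1,2],
  ∂[2,3,4] = [3,4] − [2,4] + [2,3].
The resulting 18×12 matrix has rank 12, and its Smith normal form has invariant factors (1,1,1,1,1,1,1,1,1,1,1,2).

Reading off H_k = ker ∂_k / im ∂_{k+1}:

  H_0: rank C_0 − rank ∂_1 = 7 − 6 = 1, and the invariant factors of ∂_1 are all 1, so H_0 = Z.
  H_1: rank ker ∂_1 − rank ∂_2 = (18 − 6) − 12 = 0, and ∂_2 has invariant factor 2 > 1, so H_1 = Z_2.
  H_2: rank ker ∂_2 − rank ∂_3 = (12 − 12) − 0 = 0, and there is no ∂_3, so H_2 = 0.

As a check, the Euler characteristic is 7 − 18 + 12 = 1, which agrees with 1 − 0 + 0 = 1.

H_0 = Z,  H_1 = Z_2,  H_2 = 0.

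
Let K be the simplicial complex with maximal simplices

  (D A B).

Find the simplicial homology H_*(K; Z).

Take the total order A < B < D on the vertex set. Then K (dimension 2) consists of the simplices:

  0-simplices (3): A, B, D
  1-simplices (3): AB, AD, BD
  2-simplices (1): ABD

Hence C_0 ≅ Z^3, C_1 ≅ Z^3, C_2 ≅ Z^1.

Boundary ∂_1: C_1 → C_0 sends each edge [p,q] (with p < q) to q − p.
This gives a 3×3 integer matrix of rank 2; reducing to Smith normal form yields diagonal entries (1,1).

The boundary map ∂_2: C_2 → C_1 sends each 2-simplex [p,q,r] to [q,r] − [p,r] + [p,q]. For instance
  ∂ABD = BD − AD + AB.
The 3×1 boundary matrix has rank 1 and Smith normal form diag(1).

Computing H_k = (kernel of ∂_k) / (image of ∂_{k+1}):

  H_0: rank C_0 − rank ∂_1 = 3 − 2 = 1, and the invariant factors of ∂_1 are all 1, so H_0 = Z.
  H_1: rank ker ∂_1 − rank ∂_2 = (3 − 2) − 1 = 0, and the invariant factors of ∂_2 are all 1, so H_1 = 0.
  H_2: rank ker ∂_2 − rank ∂_3 = (1 − 1) − 0 = 0, and there is no ∂_3, so H_2 = 0.

As a check, the Euler characteristic is 3 − 3 + 1 = 1, which agrees with 1 − 0 + 0 = 1.
(K is a triangulation of the 2-simplex.)

H_0 ≅ Z,  H_1 = 0,  H_2 = 0.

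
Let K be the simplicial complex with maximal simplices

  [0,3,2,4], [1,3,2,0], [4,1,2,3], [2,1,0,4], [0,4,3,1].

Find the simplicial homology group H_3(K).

We work with the vertex ordering 0 < 1 < 2 < 3 < 4. The simplices of K, each written with vertices in increasing order, are:

  0-simplices (5): [0], [1], [2], [3], [4]
  1-simplices (10): [0,1], [0,2], [0,3], [0,4], [1,2], [1,3], [1,4], [2,3], [2,4], [3,4]
  2-simplices (10): [0,1,2], [0,1,3], [0,1,4], [0,2,3], [0,2,4], [0,3,4], [1,2,3], [1,2,4], [1,3,4], [2,3,4]
  3-simplices (5): [0,1,2,3], [0,1,2,4], [0,1,3,4], [0,2,3,4], [1,2,3,4]

so the chain groups are C_0 ≅ Z^5, C_1 ≅ Z^10, C_2 ≅ Z^10, C_3 ≅ Z^5.

∂_1: C_1 → C_0 maps an edge to its endpoints' difference, ∂[p,q] = q − p. For instance
  ∂[1,3] = [3] − [1].
The resulting 5×10 matrix has rank 4, and its Smith normal form has invariant factors (1,1,1,1).

Boundary ∂_2: C_2 → C_1 sends each 2-simplex [p,q,r] to [q,r] − [p,r] + [p,q]. For instance
  ∂[0,1,3] = [1,3] − [0,3] + [0,1],
  ∂[0,3,4] = [3,4] − [0,4] + [0,3].
As a 10×10 matrix over Z this has rank 6, with invariant factors (1,1,1,1,1,1).

∂_3: C_3 → C_2 sends each 3-simplex σ to the alternating sum Σ_i (−1)^i (σ with its i-th vertex removed). For instance
  ∂[0,1,2,3] = [1,2,3] − [0,2,3] + [0,1,3] − [0,1,2],
  ∂[0,2,3,4] = [2,3,4] − [0,3,4] + [0,2,4] − [0,2,3].
As a 10×5 matrix over Z this has rank 4, with invariant factors (1,1,1,1).

Computing H_k = (kernel of ∂_k) / (image of ∂_{k+1}):

  H_3: rank ker ∂_3 − rank ∂_4 = (5 − 4) − 0 = 1, and there is no ∂_4, so H_3 ≅ Z.

(K is a triangulation of the 3-sphere S^3.)

H_3 = Z.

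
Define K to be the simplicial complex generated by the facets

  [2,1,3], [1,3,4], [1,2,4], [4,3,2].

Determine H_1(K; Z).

We work with the vertex ordering 1 < 2 < 3 < 4. The simplices of K, each written with vertices in increasing order, are:

  0-simplices (4): [1], [2], [3], [4]
  1-simplices (6): [1,2], [1,3], [1,4], [2,3], [2,4], [3,4]
  2-simplices (4): [1,2,3], [1,2,4], [1,3,4], [2,3,4]

giving chain groups C_0 ≅ Z^4, C_1 ≅ Z^6, C_2 ≅ Z^4.

∂_1: C_1 → C_0 sends each edge [p,q] (with p < q) to q − p. For instance
  ∂[3,4] = [4] − [3].
As a 4×6 matrix over Z this has rank 3, with invariant factors (1,1,1).

∂_2: C_2 → C_1 acts by ∂[p,q,r] = [q,r] − [p,r] + [p,q]. For instance
  ∂[1,2,4] = [2,4] − [1,4] + [1,2],
  ∂[1,2,3] = [2,3] − [1,3] + [1,2].
The 6×4 boundary matrix has rank 3 and Smith normal form diag(1,1,1).

Now H_k = ker ∂_k / im ∂_{k+1}, so:

  H_1: rank ker ∂_1 − rank ∂_2 = (6 − 3) − 3 = 0, and the invariant factors of ∂_2 are all 1, so H_1 = 0.

H_1 = 0.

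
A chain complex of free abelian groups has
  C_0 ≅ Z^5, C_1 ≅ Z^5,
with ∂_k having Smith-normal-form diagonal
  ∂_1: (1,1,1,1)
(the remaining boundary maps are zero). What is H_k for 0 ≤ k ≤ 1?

H_0: b_0 = 5 − 0 − 4 = 1; torsion from ∂_1 factors > 1: none. So H_0 = Z.
H_1: b_1 = 5 − 4 − 0 = 1; torsion from ∂_2 factors > 1: none. So H_1 = Z.

H_0 = Z,  H_1 = Z.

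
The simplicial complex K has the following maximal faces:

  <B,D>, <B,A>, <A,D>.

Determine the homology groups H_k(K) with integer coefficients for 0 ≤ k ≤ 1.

We work with the vertex ordering A < B < D. The simplices of K, each written with vertices in increasing order, are:

  0-simplices (3): A, B, D
  1-simplices (3): AB, AD, BD

so the chain groups are C_0 ≅ Z^3, C_1 ≅ Z^3.

The boundary map ∂_1: C_1 → C_0 is given by ∂[p,q] = [q] − [p]. For instance
  ∂AB = B − A.
The resulting 3×3 matrix has rank 2, and its Smith normal form has invariant factors (1,1).

Now H_k = ker ∂_k / im ∂_{k+1}, so:

  H_0: rank C_0 − rank ∂_1 = 3 − 2 = 1, and the invariant factors of ∂_1 are all 1, so H_0 = Z.
  H_1: rank ker ∂_1 − rank ∂_2 = (3 − 2) − 0 = 1, and there is no ∂_2, so H_1 = Z.

As a check, the Euler characteristic is 3 − 3 = 0, which agrees with 1 − 1 = 0.

H_0 = Z,  H_1 = Z.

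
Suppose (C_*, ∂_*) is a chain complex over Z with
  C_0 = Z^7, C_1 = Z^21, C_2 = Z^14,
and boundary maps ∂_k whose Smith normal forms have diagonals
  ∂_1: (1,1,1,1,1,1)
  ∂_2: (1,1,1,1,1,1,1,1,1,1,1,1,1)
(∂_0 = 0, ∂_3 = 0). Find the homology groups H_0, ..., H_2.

H_0 ≅ Z,  H_1 ≅ Z^2,  H_2 ≅ Z.

H_0: b_0 = 7 − 0 − 6 = 1; torsion from ∂_1 factors > 1: none. So H_0 ≅ Z.
H_1: b_1 = 21 − 6 − 13 = 2; torsion from ∂_2 factors > 1: none. So H_1 ≅ Z^2.
H_2: b_2 = 14 − 13 − 0 = 1; torsion from ∂_3 factors > 1: none. So H_2 ≅ Z.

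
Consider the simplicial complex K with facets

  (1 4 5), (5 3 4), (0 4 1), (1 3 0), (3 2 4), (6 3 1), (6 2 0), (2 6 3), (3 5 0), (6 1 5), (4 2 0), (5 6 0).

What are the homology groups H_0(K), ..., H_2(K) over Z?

H_0 = Z,  H_1 = Z/2,  H_2 = 0.

We work with the vertex ordering 0 < 1 < 2 < 3 < 4 < 5 < 6. The simplices of K, each written with vertices in increasing order, are:

  0-simplices (7): [0], [1], [2], [3], [4], [5], [6]
  1-simplices (18): [0,1], [0,2], [0,3], [0,4], [0,5], [0,6], [1,3], [1,4], [1,5], [1,6], [2,3], [2,4], [2,6], [3,4], [3,5], [3,6], [4,5], [5,6]
  2-simplices (12): [0,1,3], [0,1,4], [0,2,4], [0,2,6], [0,3,5], [0,5,6], [1,3,6], [1,4,5], [1,5,6], [2,3,4], [2,3,6], [3,4,5]

so the chain groups are C_0 ≅ Z^7, C_1 ≅ Z^18, C_2 ≅ Z^12.

∂_1: C_1 → C_0 sends each edge [p,q] (with p < q) to q − p. For instance
  ∂[1,5] = [5] − [1].
The 7×18 boundary matrix has rank 6 and Smith normal form diag(1,1,1,1,1,1).

Boundary ∂_2: C_2 → C_1 acts by ∂[p,q,r] = [q,r] − [p,r] + [p,q]. For instance
  ∂[0,2,4] = [2,4] − [0,4] + [0,2],
  ∂[1,5,6] = [5,6] − [1,6] + [1,5].
As a 18×12 matrix over Z this has rank 12, with invariant factors (1,1,1,1,1,1,1,1,1,1,1,2).

Computing H_k = (kernel of ∂_k) / (image of ∂_{k+1}):

  H_0: rank C_0 − rank ∂_1 = 7 − 6 = 1, and the invariant factors of ∂_1 are all 1, so H_0 ≅ Z.
  H_1: rank ker ∂_1 − rank ∂_2 = (18 − 6) − 12 = 0, and ∂_2 has invariant factor 2 > 1, so H_1 ≅ Z/2.
  H_2: rank ker ∂_2 − rank ∂_3 = (12 − 12) − 0 = 0, and there is no ∂_3, so H_2 ≅ 0.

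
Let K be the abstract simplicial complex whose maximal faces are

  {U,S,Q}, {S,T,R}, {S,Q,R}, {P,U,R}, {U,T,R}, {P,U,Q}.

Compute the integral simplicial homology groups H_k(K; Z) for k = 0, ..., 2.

We work with the vertex ordering P < Q < R < S < T < U. The simplices of K, each written with vertices in increasing order, are:

  0-simplices (6): P, Q, R, S, T, U
  1-simplices (12): PQ, PR, PU, QR, QS, QU, RS, RT, RU, ST, SU, TU
  2-simplices (6): PQU, PRU, QRS, QSU, RST, RTU

giving chain groups C_0 ≅ Z^6, C_1 ≅ Z^12, C_2 ≅ Z^6.

∂_1: C_1 → C_0 is given by ∂[p,q] = [q] − [p].
As a 6×12 matrix over Z this has rank 5, with invariant factors (1,1,1,1,1).

The boundary map ∂_2: C_2 → C_1 acts by ∂[p,q,r] = [q,r] − [p,r] + [p,q]. For instance
  ∂RST = ST − RT + RS,
  ∂PRU = RU − PU + PR.
The 12×6 boundary matrix has rank 6 and Smith normal form diag(1,1,1,1,1,1).

From H_k ≅ ker(∂_k) / im(∂_{k+1}) we obtain:

  H_0: rank C_0 − rank ∂_1 = 6 − 5 = 1, and the invariant factors of ∂_1 are all 1, so H_0 ≅ Z.
  H_1: rank ker ∂_1 − rank ∂_2 = (12 − 5) − 6 = 1, and the invariant factors of ∂_2 are all 1, so H_1 ≅ Z.
  H_2: rank ker ∂_2 − rank ∂_3 = (6 − 6) − 0 = 0, and there is no ∂_3, so H_2 ≅ 0.

H_0 = Z,  H_1 = Z,  H_2 = 0.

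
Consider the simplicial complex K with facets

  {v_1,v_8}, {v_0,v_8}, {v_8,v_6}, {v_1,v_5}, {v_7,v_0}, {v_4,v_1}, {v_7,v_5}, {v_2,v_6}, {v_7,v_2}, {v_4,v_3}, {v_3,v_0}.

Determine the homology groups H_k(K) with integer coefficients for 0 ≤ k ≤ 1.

H_0 = Z,  H_1 = Z^3.

Fix the vertex order v_0 < v_1 < v_2 < v_3 < v_4 < v_5 < v_6 < v_7 < v_8 and write every simplex with vertices in increasing order. Then dim K = 1 and the simplices of K are:

  0-simplices (9): [v_0], [v_1], [v_2], [v_3], [v_4], [v_5], [v_6], [v_7], [v_8]
  1-simplices (11): [v_0,v_3], [v_0,v_7], [v_0,v_8], [v_1,v_4], [v_1,v_5], [v_1,v_8], [v_2,v_6], [v_2,v_7], [v_3,v_4], [v_5,v_7], [v_6,v_8]

Hence C_0 ≅ Z^9, C_1 ≅ Z^11.

Boundary ∂_1: C_1 → C_0 maps an edge to its endpoints' difference, ∂[p,q] = q − p. For instance
  ∂[v_1,v_4] = [v_4] − [v_1].
This gives a 9×11 integer matrix of rank 8; reducing to Smith normal form yields diagonal entries (1,1,1,1,1,1,1,1).

From H_k ≅ ker(∂_k) / im(∂_{k+1}) we obtain:

  H_0: rank C_0 − rank ∂_1 = 9 − 8 = 1, and the invariant factors of ∂_1 are all 1, so H_0 ≅ Z.
  H_1: rank ker ∂_1 − rank ∂_2 = (11 − 8) − 0 = 3, and there is no ∂_2, so H_1 ≅ Z^3.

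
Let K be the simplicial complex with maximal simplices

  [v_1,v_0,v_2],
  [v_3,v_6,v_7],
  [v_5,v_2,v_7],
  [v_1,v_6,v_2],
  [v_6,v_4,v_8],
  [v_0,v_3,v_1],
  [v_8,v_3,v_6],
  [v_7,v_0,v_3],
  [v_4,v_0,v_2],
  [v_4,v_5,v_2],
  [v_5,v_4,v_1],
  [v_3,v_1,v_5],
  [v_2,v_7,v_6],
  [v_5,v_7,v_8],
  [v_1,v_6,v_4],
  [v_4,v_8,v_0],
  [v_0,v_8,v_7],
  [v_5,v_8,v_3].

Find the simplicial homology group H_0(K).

H_0 ≅ Z.

We work with the vertex ordering v_0 < v_1 < v_2 < v_3 < v_4 < v_5 < v_6 < v_7 < v_8. The simplices of K, each written with vertices in increasing order, are:

  0-simplices (9): [v_0], [v_1], [v_2], [v_3], [v_4], [v_5], [v_6], [v_7], [v_8]
  1-simplices (27): (27 of them)
  2-simplices (18): (18 of them)

Hence C_0 ≅ Z^9, C_1 ≅ Z^27, C_2 ≅ Z^18.

∂_1: C_1 → C_0 sends each edge [p,q] (with p < q) to q − p.
The 9×27 boundary matrix has rank 8 and Smith normal form diag(1,1,1,1,1,1,1,1).

Boundary ∂_2: C_2 → C_1 acts by ∂[p,q,r] = [q,r] − [p,r] + [p,q]. For instance
  ∂[v_2,v_5,v_7] = [v_5,v_7] − [v_2,v_7] + [v_2,v_5],
  ∂[v_5,v_7,v_8] = [v_7,v_8] − [v_5,v_8] + [v_5,v_7].
As a 27×18 matrix over Z this has rank 18, with invariant factors (1,1,1,1,1,1,1,1,1,1,1,1,1,1,1,1,1,2).

From H_k ≅ ker(∂_k) / im(∂_{k+1}) we obtain:

  H_0: rank C_0 − rank ∂_1 = 9 − 8 = 1, and the invariant factors of ∂_1 are all 1, so H_0 = Z.

(K is a triangulation of the Klein bottle.)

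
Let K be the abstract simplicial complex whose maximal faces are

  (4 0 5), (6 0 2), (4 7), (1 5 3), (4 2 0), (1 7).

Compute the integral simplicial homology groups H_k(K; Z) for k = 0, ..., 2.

H_0 = Z,  H_1 = Z,  H_2 = 0.

K has 8 vertices, 12 edges, 4 triangles.
rank ∂_0 = 0, rank ∂_1 = 7 ⇒ b_0 = 8 − 0 − 7 = 1; all invariant factors of ∂_1 are 1 so no torsion. So H_0 ≅ Z.
rank ∂_1 = 7, rank ∂_2 = 4 ⇒ b_1 = 12 − 7 − 4 = 1; all invariant factors of ∂_2 are 1 so no torsion. So H_1 ≅ Z.
rank ∂_2 = 4, rank ∂_3 = 0 ⇒ b_2 = 4 − 4 − 0 = 0. So H_2 ≅ 0.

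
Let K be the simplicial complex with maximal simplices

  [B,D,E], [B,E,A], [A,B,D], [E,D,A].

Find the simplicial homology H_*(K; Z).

H_0 ≅ Z,  H_1 = 0,  H_2 ≅ Z.

We work with the vertex ordering A < B < D < E. The simplices of K, each written with vertices in increasing order, are:

  0-simplices (4): A, B, D, E
  1-simplices (6): AB, AD, AE, BD, BE, DE
  2-simplices (4): ABD, ABE, ADE, BDE

giving chain groups C_0 ≅ Z^4, C_1 ≅ Z^6, C_2 ≅ Z^4.

The boundary map ∂_1: C_1 → C_0 sends each edge [p,q] (with p < q) to q − p. For instance
  ∂BE = E − B.
This gives a 4×6 integer matrix of rank 3; reducing to Smith normal form yields diagonal entries (1,1,1).

∂_2: C_2 → C_1 acts by ∂[p,q,r] = [q,r] − [p,r] + [p,q]. For instance
  ∂ABE = BE − AE + AB,
  ∂BDE = DE − BE + BD.
This gives a 6×4 integer matrix of rank 3; reducing to Smith normal form yields diagonal entries (1,1,1).

Reading off H_k = ker ∂_k / im ∂_{k+1}:

  H_0: rank C_0 − rank ∂_1 = 4 − 3 = 1, and the invariant factors of ∂_1 are all 1, so H_0 ≅ Z.
  H_1: rank ker ∂_1 − rank ∂_2 = (6 − 3) − 3 = 0, and the invariant factors of ∂_2 are all 1, so H_1 ≅ 0.
  H_2: rank ker ∂_2 − rank ∂_3 = (4 − 3) − 0 = 1, and there is no ∂_3, so H_2 ≅ Z.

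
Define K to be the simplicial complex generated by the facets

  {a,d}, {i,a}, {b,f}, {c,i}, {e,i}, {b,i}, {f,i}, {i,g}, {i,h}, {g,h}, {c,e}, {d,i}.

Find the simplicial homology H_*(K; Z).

H_0 = Z,  H_1 = Z^4.

Take the total order a < b < c < d < e < f < g < h < i on the vertex set. Then K (dimension 1) consists of the simplices:

  0-simplices (9): a, b, c, d, e, f, g, h, i
  1-simplices (12): ad, ai, bf, bi, ce, ci, di, ei, fi, gh, gi, hi

giving chain groups C_0 ≅ Z^9, C_1 ≅ Z^12.

Boundary ∂_1: C_1 → C_0 sends each edge [p,q] (with p < q) to q − p. For instance
  ∂bf = f − b.
This gives a 9×12 integer matrix of rank 8; reducing to Smith normal form yields diagonal entries (1,1,1,1,1,1,1,1).

From H_k ≅ ker(∂_k) / im(∂_{k+1}) we obtain:

  H_0: rank C_0 − rank ∂_1 = 9 − 8 = 1, and the invariant factors of ∂_1 are all 1, so H_0 = Z.
  H_1: rank ker ∂_1 − rank ∂_2 = (12 − 8) − 0 = 4, and there is no ∂_2, so H_1 = Z^4.

As a check, the Euler characteristic is 9 − 12 = -3, which agrees with 1 − 4 = -3.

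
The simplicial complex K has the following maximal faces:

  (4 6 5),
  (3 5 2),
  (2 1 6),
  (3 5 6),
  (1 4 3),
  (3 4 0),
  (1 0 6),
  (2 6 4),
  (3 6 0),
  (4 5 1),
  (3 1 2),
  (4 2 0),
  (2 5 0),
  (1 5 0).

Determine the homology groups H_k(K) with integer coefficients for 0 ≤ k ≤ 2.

Fix the vertex order 0 < 1 < 2 < 3 < 4 < 5 < 6 and write every simplex with vertices in increasing order. Then dim K = 2 and the simplices of K are:

  0-simplices (7): [0], [1], [2], [3], [4], [5], [6]
  1-simplices (21): [0,1], [0,2], [0,3], [0,4], [0,5], [0,6], [1,2], [1,3], [1,4], [1,5], [1,6], [2,3], [2,4], [2,5], [2,6], [3,4], [3,5], [3,6], [4,5], [4,6], [5,6]
  2-simplices (14): [0,1,5], [0,1,6], [0,2,4], [0,2,5], [0,3,4], [0,3,6], [1,2,3], [1,2,6], [1,3,4], [1,4,5], [2,3,5], [2,4,6], [3,5,6], [4,5,6]

so the chain groups are C_0 ≅ Z^7, C_1 ≅ Z^21, C_2 ≅ Z^14.

Boundary ∂_1: C_1 → C_0 is given by ∂[p,q] = [q] − [p]. For instance
  ∂[0,4] = [4] − [0].
The resulting 7×21 matrix has rank 6, and its Smith normal form has invariant factors (1,1,1,1,1,1).

∂_2: C_2 → C_1 acts by ∂[p,q,r] = [q,r] − [p,r] + [p,q]. For instance
  ∂[2,4,6] = [4,6] − [2,6] + [2,4],
  ∂[0,3,4] = [3,4] − [0,4] + [0,3].
This gives a 21×14 integer matrix of rank 13; reducing to Smith normal form yields diagonal entries (1,1,1,1,1,1,1,1,1,1,1,1,1).

Reading off H_k = ker ∂_k / im ∂_{k+1}:

  H_0: rank C_0 − rank ∂_1 = 7 − 6 = 1, and the invariant factors of ∂_1 are all 1, so H_0 = Z.
  H_1: rank ker ∂_1 − rank ∂_2 = (21 − 6) − 13 = 2, and the invariant factors of ∂_2 are all 1, so H_1 = Z^2.
  H_2: rank ker ∂_2 − rank ∂_3 = (14 − 13) − 0 = 1, and there is no ∂_3, so H_2 = Z.

(K is a triangulation of the torus T^2.)

H_0 = Z,  H_1 = Z^2,  H_2 = Z.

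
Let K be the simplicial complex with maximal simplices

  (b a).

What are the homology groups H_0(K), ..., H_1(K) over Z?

We work with the vertex ordering a < b. The simplices of K, each written with vertices in increasing order, are:

  0-simplices (2): a, b
  1-simplices (1): ab

so the chain groups are C_0 ≅ Z^2, C_1 ≅ Z^1.

Boundary ∂_1: C_1 → C_0 sends each edge [p,q] (with p < q) to q − p. For instance
  ∂ab = b − a.
The resulting 2×1 matrix has rank 1, and its Smith normal form has invariant factors (1).

Computing H_k = (kernel of ∂_k) / (image of ∂_{k+1}):

  H_0: rank C_0 − rank ∂_1 = 2 − 1 = 1, and the invariant factors of ∂_1 are all 1, so H_0 ≅ Z.
  H_1: rank ker ∂_1 − rank ∂_2 = (1 − 1) − 0 = 0, and there is no ∂_2, so H_1 ≅ 0.

As a check, the Euler characteristic is 2 − 1 = 1, which agrees with 1 − 0 = 1.

H_0 ≅ Z,  H_1 = 0.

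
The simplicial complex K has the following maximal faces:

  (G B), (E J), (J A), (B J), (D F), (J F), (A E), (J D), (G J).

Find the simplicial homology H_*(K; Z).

H_0 = Z,  H_1 = Z^3.

We work with the vertex ordering A < B < D < E < F < G < J. The simplices of K, each written with vertices in increasing order, are:

  0-simplices (7): A, B, D, E, F, G, J
  1-simplices (9): AE, AJ, BG, BJ, DF, DJ, EJ, FJ, GJ

giving chain groups C_0 ≅ Z^7, C_1 ≅ Z^9.

The boundary map ∂_1: C_1 → C_0 maps an edge to its endpoints' difference, ∂[p,q] = q − p. For instance
  ∂BJ = J − B.
The 7×9 boundary matrix has rank 6 and Smith normal form diag(1,1,1,1,1,1).

From H_k ≅ ker(∂_k) / im(∂_{k+1}) we obtain:

  H_0: rank C_0 − rank ∂_1 = 7 − 6 = 1, and the invariant factors of ∂_1 are all 1, so H_0 = Z.
  H_1: rank ker ∂_1 − rank ∂_2 = (9 − 6) − 0 = 3, and there is no ∂_2, so H_1 = Z^3.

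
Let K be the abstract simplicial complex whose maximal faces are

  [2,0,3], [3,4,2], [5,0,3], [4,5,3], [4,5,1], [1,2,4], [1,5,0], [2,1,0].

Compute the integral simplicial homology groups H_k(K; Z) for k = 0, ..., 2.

Fix the vertex order 0 < 1 < 2 < 3 < 4 < 5 and write every simplex with vertices in increasing order. Then dim K = 2 and the simplices of K are:

  0-simplices (6): [0], [1], [2], [3], [4], [5]
  1-simplices (12): [0,1], [0,2], [0,3], [0,5], [1,2], [1,4], [1,5], [2,3], [2,4], [3,4], [3,5], [4,5]
  2-simplices (8): [0,1,2], [0,1,5], [0,2,3], [0,3,5], [1,2,4], [1,4,5], [2,3,4], [3,4,5]

Hence C_0 ≅ Z^6, C_1 ≅ Z^12, C_2 ≅ Z^8.

Boundary ∂_1: C_1 → C_0 sends each edge [p,q] (with p < q) to q − p.
The resulting 6×12 matrix has rank 5, and its Smith normal form has invariant factors (1,1,1,1,1).

Boundary ∂_2: C_2 → C_1 maps a triangle to the signed sum of its edges. For instance
  ∂[0,3,5] = [3,5] − [0,5] + [0,3],
  ∂[0,1,2] = [1,2] − [0,2] + [0,1].
This gives a 12×8 integer matrix of rank 7; reducing to Smith normal form yields diagonal entries (1,1,1,1,1,1,1).

From H_k ≅ ker(∂_k) / im(∂_{k+1}) we obtain:

  H_0: rank C_0 − rank ∂_1 = 6 − 5 = 1, and the invariant factors of ∂_1 are all 1, so H_0 ≅ Z.
  H_1: rank ker ∂_1 − rank ∂_2 = (12 − 5) − 7 = 0, and the invariant factors of ∂_2 are all 1, so H_1 ≅ 0.
  H_2: rank ker ∂_2 − rank ∂_3 = (8 − 7) − 0 = 1, and there is no ∂_3, so H_2 ≅ Z.

As a check, the Euler characteristic is 6 − 12 + 8 = 2, which agrees with 1 − 0 + 1 = 2.

H_0 ≅ Z,  H_1 = 0,  H_2 ≅ Z.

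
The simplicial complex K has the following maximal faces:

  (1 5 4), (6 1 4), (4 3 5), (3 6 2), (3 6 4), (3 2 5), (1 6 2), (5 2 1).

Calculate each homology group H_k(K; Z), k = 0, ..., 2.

Fix the vertex order 1 < 2 < 3 < 4 < 5 < 6 and write every simplex with vertices in increasing order. Then dim K = 2 and the simplices of K are:

  0-simplices (6): [1], [2], [3], [4], [5], [6]
  1-simplices (12): [1,2], [1,4], [1,5], [1,6], [2,3], [2,5], [2,6], [3,4], [3,5], [3,6], [4,5], [4,6]
  2-simplices (8): [1,2,5], [1,2,6], [1,4,5], [1,4,6], [2,3,5], [2,3,6], [3,4,5], [3,4,6]

Hence C_0 ≅ Z^6, C_1 ≅ Z^12, C_2 ≅ Z^8.

Boundary ∂_1: C_1 → C_0 maps an edge to its endpoints' difference, ∂[p,q] = q − p.
As a 6×12 matrix over Z this has rank 5, with invariant factors (1,1,1,1,1).

∂_2: C_2 → C_1 maps a triangle to the signed sum of its edges. For instance
  ∂[1,4,5] = [4,5] − [1,5] + [1,4],
  ∂[2,3,5] = [3,5] − [2,5] + [2,3].
This gives a 12×8 integer matrix of rank 7; reducing to Smith normal form yields diagonal entries (1,1,1,1,1,1,1).

Reading off H_k = ker ∂_k / im ∂_{k+1}:

  H_0: rank C_0 − rank ∂_1 = 6 − 5 = 1, and the invariant factors of ∂_1 are all 1, so H_0 = Z.
  H_1: rank ker ∂_1 − rank ∂_2 = (12 − 5) − 7 = 0, and the invariant factors of ∂_2 are all 1, so H_1 = 0.
  H_2: rank ker ∂_2 − rank ∂_3 = (8 − 7) − 0 = 1, and there is no ∂_3, so H_2 = Z.

(K is a triangulation of the 2-sphere S^2.)

H_0 ≅ Z,  H_1 = 0,  H_2 ≅ Z.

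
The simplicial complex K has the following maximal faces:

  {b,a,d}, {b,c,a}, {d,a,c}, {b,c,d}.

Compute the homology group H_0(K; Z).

H_0 = Z.

We work with the vertex ordering a < b < c < d. The simplices of K, each written with vertices in increasing order, are:

  0-simplices (4): a, b, c, d
  1-simplices (6): ab, ac, ad, bc, bd, cd
  2-simplices (4): abc, abd, acd, bcd

giving chain groups C_0 ≅ Z^4, C_1 ≅ Z^6, C_2 ≅ Z^4.

Boundary ∂_1: C_1 → C_0 is given by ∂[p,q] = [q] − [p].
As a 4×6 matrix over Z this has rank 3, with invariant factors (1,1,1).

Boundary ∂_2: C_2 → C_1 acts by ∂[p,q,r] = [q,r] − [p,r] + [p,q]. For instance
  ∂abc = bc − ac + ab,
  ∂abd = bd − ad + ab.
The resulting 6×4 matrix has rank 3, and its Smith normal form has invariant factors (1,1,1).

From H_k ≅ ker(∂_k) / im(∂_{k+1}) we obtain:

  H_0: rank C_0 − rank ∂_1 = 4 − 3 = 1, and the invariant factors of ∂_1 are all 1, so H_0 = Z.

(K is a triangulation of the 2-sphere S^2.)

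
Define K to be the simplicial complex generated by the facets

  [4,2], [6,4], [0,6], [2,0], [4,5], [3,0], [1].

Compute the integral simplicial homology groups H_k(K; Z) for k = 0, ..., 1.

Order the vertices as 0 < 1 < 2 < 3 < 4 < 5 < 6. Listing each simplex with vertices in this order, K has dimension 1 with simplices:

  0-simplices (7): [0], [1], [2], [3], [4], [5], [6]
  1-simplices (6): [0,2], [0,3], [0,6], [2,4], [4,5], [4,6]

Hence C_0 ≅ Z^7, C_1 ≅ Z^6.

∂_1: C_1 → C_0 sends each edge [p,q] (with p < q) to q − p.
As a 7×6 matrix over Z this has rank 5, with invariant factors (1,1,1,1,1).

Computing H_k = (kernel of ∂_k) / (image of ∂_{k+1}):

  H_0: rank C_0 − rank ∂_1 = 7 − 5 = 2, and the invariant factors of ∂_1 are all 1, so H_0 = Z^2.
  H_1: rank ker ∂_1 − rank ∂_2 = (6 − 5) − 0 = 1, and there is no ∂_2, so H_1 = Z.

As a check, the Euler characteristic is 7 − 6 = 1, which agrees with 2 − 1 = 1.

H_0 ≅ Z^2,  H_1 ≅ Z.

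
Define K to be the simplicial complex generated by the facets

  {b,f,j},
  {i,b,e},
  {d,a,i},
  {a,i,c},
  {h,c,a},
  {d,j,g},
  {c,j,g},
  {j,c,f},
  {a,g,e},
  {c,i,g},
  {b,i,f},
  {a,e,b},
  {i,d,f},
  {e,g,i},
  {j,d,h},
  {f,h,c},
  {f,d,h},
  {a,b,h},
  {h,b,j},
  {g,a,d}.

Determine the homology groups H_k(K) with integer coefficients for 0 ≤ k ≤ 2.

H_0 ≅ Z,  H_1 ≅ Z ⊕ Z_2,  H_2 = 0.

K has 10 vertices, 30 edges, 20 triangles.
rank ∂_0 = 0, rank ∂_1 = 9 ⇒ b_0 = 10 − 0 − 9 = 1; all invariant factors of ∂_1 are 1 so no torsion. So H_0 = Z.
rank ∂_1 = 9, rank ∂_2 = 20 ⇒ b_1 = 30 − 9 − 20 = 1; ∂_2 has invariant factor(s) [2] giving torsion. So H_1 = Z ⊕ Z_2.
rank ∂_2 = 20, rank ∂_3 = 0 ⇒ b_2 = 20 − 20 − 0 = 0. So H_2 = 0.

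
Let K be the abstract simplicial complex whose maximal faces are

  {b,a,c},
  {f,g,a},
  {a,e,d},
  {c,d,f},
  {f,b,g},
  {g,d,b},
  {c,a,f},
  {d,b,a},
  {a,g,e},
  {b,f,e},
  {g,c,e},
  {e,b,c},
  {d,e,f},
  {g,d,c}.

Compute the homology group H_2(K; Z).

H_2 ≅ Z.

Take the total order a < b < c < d < e < f < g on the vertex set. Then K (dimension 2) consists of the simplices:

  0-simplices (7): a, b, c, d, e, f, g
  1-simplices (21): ab, ac, ad, ae, af, ag, bc, bd, be, bf, bg, cd, ce, cf, cg, de, df, dg, ef, eg, fg
  2-simplices (14): abc, abd, acf, ade, aeg, afg, bce, bdg, bef, bfg, cdf, cdg, ceg, def

giving chain groups C_0 ≅ Z^7, C_1 ≅ Z^21, C_2 ≅ Z^14.

Boundary ∂_1: C_1 → C_0 sends each edge [p,q] (with p < q) to q − p.
As a 7×21 matrix over Z this has rank 6, with invariant factors (1,1,1,1,1,1).

The boundary map ∂_2: C_2 → C_1 acts by ∂[p,q,r] = [q,r] − [p,r] + [p,q]. For instance
  ∂def = ef − df + de,
  ∂abc = bc − ac + ab.
As a 21×14 matrix over Z this has rank 13, with invariant factors (1,1,1,1,1,1,1,1,1,1,1,1,1).

From H_k ≅ ker(∂_k) / im(∂_{k+1}) we obtain:

  H_2: rank ker ∂_2 − rank ∂_3 = (14 − 13) − 0 = 1, and there is no ∂_3, so H_2 ≅ Z.

(K is a triangulation of the torus T^2.)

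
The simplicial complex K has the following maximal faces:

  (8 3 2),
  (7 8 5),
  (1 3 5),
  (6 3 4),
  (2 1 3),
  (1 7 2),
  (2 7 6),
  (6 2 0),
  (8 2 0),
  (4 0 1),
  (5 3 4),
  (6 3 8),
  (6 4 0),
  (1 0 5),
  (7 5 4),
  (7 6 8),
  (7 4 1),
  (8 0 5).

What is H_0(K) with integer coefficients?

K has 9 vertices, 27 edges, 18 triangles.
rank ∂_0 = 0, rank ∂_1 = 8 ⇒ b_0 = 9 − 0 − 8 = 1; all invariant factors of ∂_1 are 1 so no torsion. So H_0 ≅ Z.

H_0 = Z.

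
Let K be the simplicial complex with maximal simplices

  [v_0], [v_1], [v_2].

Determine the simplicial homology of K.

Take the total order v_0 < v_1 < v_2 on the vertex set. Then K (dimension 0) consists of the simplices:

  0-simplices (3): [v_0], [v_1], [v_2]

Hence C_0 ≅ Z^3.

Reading off H_k = ker ∂_k / im ∂_{k+1}:

  H_0: rank C_0 − rank ∂_1 = 3 − 0 = 3, and there is no ∂_1, so H_0 = Z^3.

H_0 = Z^3.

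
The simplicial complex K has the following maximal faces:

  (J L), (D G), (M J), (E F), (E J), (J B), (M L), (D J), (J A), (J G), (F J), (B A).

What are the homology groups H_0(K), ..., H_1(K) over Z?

Fix the vertex order A < B < D < E < F < G < J < L < M and write every simplex with vertices in increasing order. Then dim K = 1 and the simplices of K are:

  0-simplices (9): A, B, D, E, F, G, J, L, M
  1-simplices (12): AB, AJ, BJ, DG, DJ, EF, EJ, FJ, GJ, JL, JM, LM

Hence C_0 ≅ Z^9, C_1 ≅ Z^12.

Boundary ∂_1: C_1 → C_0 is given by ∂[p,q] = [q] − [p]. For instance
  ∂AB = B − A.
The 9×12 boundary matrix has rank 8 and Smith normal form diag(1,1,1,1,1,1,1,1).

Computing H_k = (kernel of ∂_k) / (image of ∂_{k+1}):

  H_0: rank C_0 − rank ∂_1 = 9 − 8 = 1, and the invariant factors of ∂_1 are all 1, so H_0 ≅ Z.
  H_1: rank ker ∂_1 − rank ∂_2 = (12 − 8) − 0 = 4, and there is no ∂_2, so H_1 ≅ Z^4.

As a check, the Euler characteristic is 9 − 12 = -3, which agrees with 1 − 4 = -3.

H_0 ≅ Z,  H_1 ≅ Z^4.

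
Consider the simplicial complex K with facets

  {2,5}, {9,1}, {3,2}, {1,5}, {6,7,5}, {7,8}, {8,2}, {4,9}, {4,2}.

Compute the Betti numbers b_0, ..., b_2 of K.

b_0 = 1, b_1 = 2, b_2 = 0.

Take the total order 1 < 2 < 3 < 4 < 5 < 6 < 7 < 8 < 9 on the vertex set. Then K (dimension 2) consists of the simplices:

  0-simplices (9): [1], [2], [3], [4], [5], [6], [7], [8], [9]
  1-simplices (11): [1,5], [1,9], [2,3], [2,4], [2,5], [2,8], [4,9], [5,6], [5,7], [6,7], [7,8]
  2-simplices (1): [5,6,7]

giving chain groups C_0 ≅ Z^9, C_1 ≅ Z^11, C_2 ≅ Z^1.

Boundary ∂_1: C_1 → C_0 is given by ∂[p,q] = [q] − [p].
As a 9×11 matrix over Z this has rank 8, with invariant factors (1,1,1,1,1,1,1,1).

Boundary ∂_2: C_2 → C_1 maps a triangle to the signed sum of its edges. For instance
  ∂[5,6,7] = [6,7] − [5,7] + [5,6].
This gives a 11×1 integer matrix of rank 1; reducing to Smith normal form yields diagonal entries (1).

Computing H_k = (kernel of ∂_k) / (image of ∂_{k+1}):

  H_0: rank C_0 − rank ∂_1 = 9 − 8 = 1, and the invariant factors of ∂_1 are all 1, so H_0 ≅ Z.
  H_1: rank ker ∂_1 − rank ∂_2 = (11 − 8) − 1 = 2, and the invariant factors of ∂_2 are all 1, so H_1 ≅ Z^2.
  H_2: rank ker ∂_2 − rank ∂_3 = (1 − 1) − 0 = 0, and there is no ∂_3, so H_2 ≅ 0.

Hence the Betti numbers are b_0 = 1, b_1 = 2, b_2 = 0.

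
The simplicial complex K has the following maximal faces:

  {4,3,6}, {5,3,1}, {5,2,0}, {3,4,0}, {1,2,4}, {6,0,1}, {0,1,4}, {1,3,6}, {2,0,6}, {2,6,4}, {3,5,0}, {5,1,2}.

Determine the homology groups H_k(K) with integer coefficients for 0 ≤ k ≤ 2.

H_0 = Z,  H_1 = Z/2Z,  H_2 = 0.

Order the vertices as 0 < 1 < 2 < 3 < 4 < 5 < 6. Listing each simplex with vertices in this order, K has dimension 2 with simplices:

  0-simplices (7): [0], [1], [2], [3], [4], [5], [6]
  1-simplices (18): [0,1], [0,2], [0,3], [0,4], [0,5], [0,6], [1,2], [1,3], [1,4], [1,5], [1,6], [2,4], [2,5], [2,6], [3,4], [3,5], [3,6], [4,6]
  2-simplices (12): [0,1,4], [0,1,6], [0,2,5], [0,2,6], [0,3,4], [0,3,5], [1,2,4], [1,2,5], [1,3,5], [1,3,6], [2,4,6], [3,4,6]

giving chain groups C_0 ≅ Z^7, C_1 ≅ Z^18, C_2 ≅ Z^12.

The boundary map ∂_1: C_1 → C_0 maps an edge to its endpoints' difference, ∂[p,q] = q − p. For instance
  ∂[3,5] = [5] − [3].
As a 7×18 matrix over Z this has rank 6, with invariant factors (1,1,1,1,1,1).

∂_2: C_2 → C_1 sends each 2-simplex [p,q,r] to [q,r] − [p,r] + [p,q]. For instance
  ∂[1,2,5] = [2,5] − [1,5] + [1,2],
  ∂[1,3,6] = [3,6] − [1,6] + [1,3].
As a 18×12 matrix over Z this has rank 12, with invariant factors (1,1,1,1,1,1,1,1,1,1,1,2).

Computing H_k = (kernel of ∂_k) / (image of ∂_{k+1}):

  H_0: rank C_0 − rank ∂_1 = 7 − 6 = 1, and the invariant factors of ∂_1 are all 1, so H_0 ≅ Z.
  H_1: rank ker ∂_1 − rank ∂_2 = (18 − 6) − 12 = 0, and ∂_2 has invariant factor 2 > 1, so H_1 ≅ Z/2Z.
  H_2: rank ker ∂_2 − rank ∂_3 = (12 − 12) − 0 = 0, and there is no ∂_3, so H_2 ≅ 0.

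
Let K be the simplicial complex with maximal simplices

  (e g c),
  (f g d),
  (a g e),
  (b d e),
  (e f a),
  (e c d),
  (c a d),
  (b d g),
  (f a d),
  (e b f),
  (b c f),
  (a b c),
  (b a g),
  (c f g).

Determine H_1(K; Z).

Order the vertices as a < b < c < d < e < f < g. Listing each simplex with vertices in this order, K has dimension 2 with simplices:

  0-simplices (7): a, b, c, d, e, f, g
  1-simplices (21): ab, ac, ad, ae, af, ag, bc, bd, be, bf, bg, cd, ce, cf, cg, de, df, dg, ef, eg, fg
  2-simplices (14): abc, abg, acd, adf, aef, aeg, bcf, bde, bdg, bef, cde, ceg, cfg, dfg

Hence C_0 ≅ Z^7, C_1 ≅ Z^21, C_2 ≅ Z^14.

∂_1: C_1 → C_0 maps an edge to its endpoints' difference, ∂[p,q] = q − p. For instance
  ∂bc = c − b.
This gives a 7×21 integer matrix of rank 6; reducing to Smith normal form yields diagonal entries (1,1,1,1,1,1).

The boundary map ∂_2: C_2 → C_1 maps a triangle to the signed sum of its edges. For instance
  ∂aeg = eg − ag + ae,
  ∂dfg = fg − dg + df.
This gives a 21×14 integer matrix of rank 13; reducing to Smith normal form yields diagonal entries (1,1,1,1,1,1,1,1,1,1,1,1,1).

Reading off H_k = ker ∂_k / im ∂_{k+1}:

  H_1: rank ker ∂_1 − rank ∂_2 = (21 − 6) − 13 = 2, and the invariant factors of ∂_2 are all 1, so H_1 = Z^2.

H_1 = Z^2.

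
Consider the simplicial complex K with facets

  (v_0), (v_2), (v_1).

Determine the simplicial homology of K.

H_0 ≅ Z^3.

We work with the vertex ordering v_0 < v_1 < v_2. The simplices of K, each written with vertices in increasing order, are:

  0-simplices (3): [v_0], [v_1], [v_2]

so the chain groups are C_0 ≅ Z^3.

Reading off H_k = ker ∂_k / im ∂_{k+1}:

  H_0: rank C_0 − rank ∂_1 = 3 − 0 = 3, and there is no ∂_1, so H_0 ≅ Z^3.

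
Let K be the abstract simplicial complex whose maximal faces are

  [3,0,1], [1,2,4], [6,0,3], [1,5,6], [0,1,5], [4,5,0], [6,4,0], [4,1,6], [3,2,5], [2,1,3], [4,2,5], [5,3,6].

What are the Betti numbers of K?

K has 7 vertices, 18 edges, 12 triangles.
rank ∂_0 = 0, rank ∂_1 = 6 ⇒ b_0 = 7 − 0 − 6 = 1; all invariant factors of ∂_1 are 1 so no torsion. So H_0 = Z.
rank ∂_1 = 6, rank ∂_2 = 12 ⇒ b_1 = 18 − 6 − 12 = 0; ∂_2 has invariant factor(s) [2] giving torsion. So H_1 = Z/2.
rank ∂_2 = 12, rank ∂_3 = 0 ⇒ b_2 = 12 − 12 − 0 = 0. So H_2 = 0.

b_0 = 1, b_1 = 0, b_2 = 0.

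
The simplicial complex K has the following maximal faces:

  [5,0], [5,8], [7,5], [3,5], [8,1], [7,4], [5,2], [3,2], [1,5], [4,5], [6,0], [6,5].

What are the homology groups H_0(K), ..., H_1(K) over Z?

H_0 = Z,  H_1 = Z^4.

K has 9 vertices, 12 edges.
rank ∂_0 = 0, rank ∂_1 = 8 ⇒ b_0 = 9 − 0 − 8 = 1; all invariant factors of ∂_1 are 1 so no torsion. So H_0 = Z.
rank ∂_1 = 8, rank ∂_2 = 0 ⇒ b_1 = 12 − 8 − 0 = 4. So H_1 = Z^4.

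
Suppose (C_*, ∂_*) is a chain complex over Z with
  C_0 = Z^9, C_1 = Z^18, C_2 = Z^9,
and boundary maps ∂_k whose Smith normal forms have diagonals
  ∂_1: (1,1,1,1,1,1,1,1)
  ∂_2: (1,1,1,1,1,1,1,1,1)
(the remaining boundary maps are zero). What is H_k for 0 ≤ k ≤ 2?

H_0: b_0 = 9 − 0 − 8 = 1; torsion from ∂_1 factors > 1: none. So H_0 = Z.
H_1: b_1 = 18 − 8 − 9 = 1; torsion from ∂_2 factors > 1: none. So H_1 = Z.
H_2: b_2 = 9 − 9 − 0 = 0; torsion from ∂_3 factors > 1: none. So H_2 = 0.

H_0 = Z,  H_1 = Z,  H_2 = 0.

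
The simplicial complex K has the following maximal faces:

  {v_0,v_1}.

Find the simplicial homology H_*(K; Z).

We work with the vertex ordering v_0 < v_1. The simplices of K, each written with vertices in increasing order, are:

  0-simplices (2): [v_0], [v_1]
  1-simplices (1): [v_0,v_1]

Hence C_0 ≅ Z^2, C_1 ≅ Z^1.

The boundary map ∂_1: C_1 → C_0 maps an edge to its endpoints' difference, ∂[p,q] = q − p. For instance
  ∂[v_0,v_1] = [v_1] − [v_0].
As a 2×1 matrix over Z this has rank 1, with invariant factors (1).

Reading off H_k = ker ∂_k / im ∂_{k+1}:

  H_0: rank C_0 − rank ∂_1 = 2 − 1 = 1, and the invariant factors of ∂_1 are all 1, so H_0 = Z.
  H_1: rank ker ∂_1 − rank ∂_2 = (1 − 1) − 0 = 0, and there is no ∂_2, so H_1 = 0.

(K is a triangulation of the 1-simplex.)

H_0 ≅ Z,  H_1 = 0.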